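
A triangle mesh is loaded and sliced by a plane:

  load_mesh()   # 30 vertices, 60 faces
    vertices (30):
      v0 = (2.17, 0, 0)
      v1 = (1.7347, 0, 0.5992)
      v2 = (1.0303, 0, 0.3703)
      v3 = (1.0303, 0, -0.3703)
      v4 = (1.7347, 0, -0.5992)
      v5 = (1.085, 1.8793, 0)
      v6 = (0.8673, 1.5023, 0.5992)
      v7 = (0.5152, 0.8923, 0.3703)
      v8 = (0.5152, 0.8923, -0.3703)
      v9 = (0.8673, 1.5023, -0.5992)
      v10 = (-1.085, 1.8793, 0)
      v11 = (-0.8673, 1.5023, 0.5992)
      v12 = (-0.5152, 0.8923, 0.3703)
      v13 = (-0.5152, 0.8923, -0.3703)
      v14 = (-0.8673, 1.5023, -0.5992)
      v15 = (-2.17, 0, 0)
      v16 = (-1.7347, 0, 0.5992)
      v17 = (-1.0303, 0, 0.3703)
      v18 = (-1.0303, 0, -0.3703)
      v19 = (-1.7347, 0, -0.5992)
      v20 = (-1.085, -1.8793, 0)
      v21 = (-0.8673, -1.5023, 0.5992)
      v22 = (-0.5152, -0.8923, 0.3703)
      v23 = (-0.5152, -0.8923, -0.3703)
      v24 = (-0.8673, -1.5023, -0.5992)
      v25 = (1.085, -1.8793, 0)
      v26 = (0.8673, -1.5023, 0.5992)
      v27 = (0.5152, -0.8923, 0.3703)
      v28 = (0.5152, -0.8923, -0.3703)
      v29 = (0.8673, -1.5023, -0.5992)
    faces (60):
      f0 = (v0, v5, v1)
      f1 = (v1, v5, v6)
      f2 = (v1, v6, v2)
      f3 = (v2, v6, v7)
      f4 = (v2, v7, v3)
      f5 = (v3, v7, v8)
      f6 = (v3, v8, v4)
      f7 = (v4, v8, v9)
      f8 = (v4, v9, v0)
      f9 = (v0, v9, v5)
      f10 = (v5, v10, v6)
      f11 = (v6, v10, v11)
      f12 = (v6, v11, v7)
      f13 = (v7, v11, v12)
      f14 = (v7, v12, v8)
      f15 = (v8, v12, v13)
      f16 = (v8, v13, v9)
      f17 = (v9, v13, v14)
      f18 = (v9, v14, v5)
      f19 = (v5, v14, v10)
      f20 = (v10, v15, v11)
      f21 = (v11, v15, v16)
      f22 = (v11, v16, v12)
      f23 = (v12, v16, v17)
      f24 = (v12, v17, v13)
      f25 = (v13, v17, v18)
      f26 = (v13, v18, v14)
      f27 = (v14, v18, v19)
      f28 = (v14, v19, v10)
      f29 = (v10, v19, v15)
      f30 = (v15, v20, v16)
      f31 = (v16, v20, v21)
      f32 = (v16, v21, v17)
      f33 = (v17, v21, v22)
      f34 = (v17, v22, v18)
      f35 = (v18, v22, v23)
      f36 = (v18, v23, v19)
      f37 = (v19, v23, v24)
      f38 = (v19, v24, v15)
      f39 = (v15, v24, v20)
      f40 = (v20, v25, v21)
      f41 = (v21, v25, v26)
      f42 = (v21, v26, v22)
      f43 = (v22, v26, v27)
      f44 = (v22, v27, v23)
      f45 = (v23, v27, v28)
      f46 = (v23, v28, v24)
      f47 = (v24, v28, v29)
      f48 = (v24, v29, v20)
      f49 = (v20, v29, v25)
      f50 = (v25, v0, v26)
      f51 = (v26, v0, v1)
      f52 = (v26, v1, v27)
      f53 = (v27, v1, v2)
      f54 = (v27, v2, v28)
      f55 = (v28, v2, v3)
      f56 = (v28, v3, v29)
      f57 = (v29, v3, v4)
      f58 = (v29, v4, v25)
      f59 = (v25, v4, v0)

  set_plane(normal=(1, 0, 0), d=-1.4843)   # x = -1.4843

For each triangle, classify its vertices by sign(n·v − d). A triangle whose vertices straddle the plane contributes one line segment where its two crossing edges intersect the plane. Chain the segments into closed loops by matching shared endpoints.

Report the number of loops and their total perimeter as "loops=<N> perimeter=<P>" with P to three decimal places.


Straddling triangles (14 of 60):
  (v10,v15,v11) [+-+] → (-1.4843, 1.18768, 0)–(-1.4843, 0.790763, 0.3154)  len=0.5070
  (v11,v15,v16) [+--] → (-1.4843, 0.790763, 0.3154)–(-1.4843, 0.433682, 0.5992)  len=0.4561
  (v11,v16,v12) [+-+] → (-1.4843, 0.433682, 0.5992)–(-1.4843, 0.183216, 0.5522)  len=0.2548
  (v12,v16,v17) [+-+] → (-1.4843, 0.183216, 0.5522)–(-1.4843, 0, 0.517831)  len=0.1864
  (v14,v18,v19) [++-] → (-1.4843, 0, -0.517831)–(-1.4843, 0.433682, -0.5992)  len=0.4412
  (v14,v19,v10) [+-+] → (-1.4843, 0.433682, -0.5992)–(-1.4843, 0.724298, -0.368263)  len=0.3712
  (v10,v19,v15) [+--] → (-1.4843, 0.724298, -0.368263)–(-1.4843, 1.18768, 0)  len=0.5919
  (v15,v20,v16) [-+-] → (-1.4843, -1.18768, 0)–(-1.4843, -0.724298, 0.368263)  len=0.5919
  (v16,v20,v21) [-++] → (-1.4843, -0.724298, 0.368263)–(-1.4843, -0.433682, 0.5992)  len=0.3712
  (v16,v21,v17) [-++] → (-1.4843, -0.433682, 0.5992)–(-1.4843, 0, 0.517831)  len=0.4412
  (v18,v23,v19) [++-] → (-1.4843, -0.183216, -0.5522)–(-1.4843, 0, -0.517831)  len=0.1864
  (v19,v23,v24) [-++] → (-1.4843, -0.183216, -0.5522)–(-1.4843, -0.433682, -0.5992)  len=0.2548
  (v19,v24,v15) [-+-] → (-1.4843, -0.433682, -0.5992)–(-1.4843, -0.790763, -0.3154)  len=0.4561
  (v15,v24,v20) [-++] → (-1.4843, -0.790763, -0.3154)–(-1.4843, -1.18768, 0)  len=0.5070

Chained into 1 loop(s):
  loop 1: 14 segments, perimeter = 5.6174
Total perimeter = 5.617

loops=1 perimeter=5.617


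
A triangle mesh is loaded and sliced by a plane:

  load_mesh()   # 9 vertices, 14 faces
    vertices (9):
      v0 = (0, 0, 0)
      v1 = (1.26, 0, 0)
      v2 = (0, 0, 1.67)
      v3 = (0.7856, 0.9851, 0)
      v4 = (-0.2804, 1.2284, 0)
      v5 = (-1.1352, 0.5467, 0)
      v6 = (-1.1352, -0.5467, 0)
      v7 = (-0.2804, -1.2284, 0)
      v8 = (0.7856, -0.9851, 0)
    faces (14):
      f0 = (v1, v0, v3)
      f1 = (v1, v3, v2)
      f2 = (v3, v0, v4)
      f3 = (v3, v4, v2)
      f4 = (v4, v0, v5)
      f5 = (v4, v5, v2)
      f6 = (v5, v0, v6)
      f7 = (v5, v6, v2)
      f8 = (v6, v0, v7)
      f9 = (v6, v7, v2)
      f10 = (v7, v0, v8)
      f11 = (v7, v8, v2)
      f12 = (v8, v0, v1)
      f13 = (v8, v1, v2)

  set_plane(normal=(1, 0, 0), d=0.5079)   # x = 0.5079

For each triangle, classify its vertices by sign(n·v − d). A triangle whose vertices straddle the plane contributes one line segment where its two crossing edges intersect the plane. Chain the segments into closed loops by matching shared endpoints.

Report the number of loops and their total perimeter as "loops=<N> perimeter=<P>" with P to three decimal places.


loops=1 perimeter=5.047

Straddling triangles (8 of 14):
  (v1,v0,v3) [+-+] → (0.5079, 0, 0)–(0.5079, 0.636879, 0)  len=0.6369
  (v1,v3,v2) [++-] → (0.5079, 0.636879, 0.590325)–(0.5079, 0, 0.996831)  len=0.7556
  (v3,v0,v4) [+--] → (0.5079, 0.636879, 0)–(0.5079, 1.04848, 0)  len=0.4116
  (v3,v4,v2) [+--] → (0.5079, 1.04848, 0)–(0.5079, 0.636879, 0.590325)  len=0.7197
  (v7,v0,v8) [--+] → (0.5079, -0.636879, 0)–(0.5079, -1.04848, 0)  len=0.4116
  (v7,v8,v2) [-+-] → (0.5079, -1.04848, 0)–(0.5079, -0.636879, 0.590325)  len=0.7197
  (v8,v0,v1) [+-+] → (0.5079, -0.636879, 0)–(0.5079, 0, 0)  len=0.6369
  (v8,v1,v2) [++-] → (0.5079, 0, 0.996831)–(0.5079, -0.636879, 0.590325)  len=0.7556

Chained into 1 loop(s):
  loop 1: 8 segments, perimeter = 5.0474
Total perimeter = 5.047


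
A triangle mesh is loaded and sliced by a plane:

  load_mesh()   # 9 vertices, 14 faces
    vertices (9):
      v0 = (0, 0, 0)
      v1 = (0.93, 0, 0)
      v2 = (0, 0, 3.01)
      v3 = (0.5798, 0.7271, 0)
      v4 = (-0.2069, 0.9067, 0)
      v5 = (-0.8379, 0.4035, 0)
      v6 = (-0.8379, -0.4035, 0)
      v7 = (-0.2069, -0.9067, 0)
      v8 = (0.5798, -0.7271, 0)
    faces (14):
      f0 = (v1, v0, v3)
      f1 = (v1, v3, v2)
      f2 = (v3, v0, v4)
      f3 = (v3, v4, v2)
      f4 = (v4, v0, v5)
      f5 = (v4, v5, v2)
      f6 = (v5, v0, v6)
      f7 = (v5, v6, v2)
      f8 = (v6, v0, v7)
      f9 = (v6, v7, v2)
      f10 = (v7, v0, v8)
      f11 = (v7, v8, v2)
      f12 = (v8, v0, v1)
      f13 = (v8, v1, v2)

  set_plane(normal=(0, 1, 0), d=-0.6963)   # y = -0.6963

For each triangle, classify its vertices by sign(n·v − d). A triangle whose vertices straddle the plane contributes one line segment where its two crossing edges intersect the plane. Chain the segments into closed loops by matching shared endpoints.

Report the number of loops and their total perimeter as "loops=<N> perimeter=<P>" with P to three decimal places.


loops=1 perimeter=2.878

Straddling triangles (6 of 14):
  (v6,v0,v7) [++-] → (-0.158889, -0.6963, 0)–(-0.470736, -0.6963, 0)  len=0.3118
  (v6,v7,v2) [+-+] → (-0.470736, -0.6963, 0)–(-0.158889, -0.6963, 0.698471)  len=0.7649
  (v7,v0,v8) [-+-] → (-0.158889, -0.6963, 0)–(0.55524, -0.6963, 0)  len=0.7141
  (v7,v8,v2) [--+] → (0.55524, -0.6963, 0.127504)–(-0.158889, -0.6963, 0.698471)  len=0.9143
  (v8,v0,v1) [-++] → (0.55524, -0.6963, 0)–(0.594634, -0.6963, 0)  len=0.0394
  (v8,v1,v2) [-++] → (0.594634, -0.6963, 0)–(0.55524, -0.6963, 0.127504)  len=0.1335

Chained into 1 loop(s):
  loop 1: 6 segments, perimeter = 2.8781
Total perimeter = 2.878


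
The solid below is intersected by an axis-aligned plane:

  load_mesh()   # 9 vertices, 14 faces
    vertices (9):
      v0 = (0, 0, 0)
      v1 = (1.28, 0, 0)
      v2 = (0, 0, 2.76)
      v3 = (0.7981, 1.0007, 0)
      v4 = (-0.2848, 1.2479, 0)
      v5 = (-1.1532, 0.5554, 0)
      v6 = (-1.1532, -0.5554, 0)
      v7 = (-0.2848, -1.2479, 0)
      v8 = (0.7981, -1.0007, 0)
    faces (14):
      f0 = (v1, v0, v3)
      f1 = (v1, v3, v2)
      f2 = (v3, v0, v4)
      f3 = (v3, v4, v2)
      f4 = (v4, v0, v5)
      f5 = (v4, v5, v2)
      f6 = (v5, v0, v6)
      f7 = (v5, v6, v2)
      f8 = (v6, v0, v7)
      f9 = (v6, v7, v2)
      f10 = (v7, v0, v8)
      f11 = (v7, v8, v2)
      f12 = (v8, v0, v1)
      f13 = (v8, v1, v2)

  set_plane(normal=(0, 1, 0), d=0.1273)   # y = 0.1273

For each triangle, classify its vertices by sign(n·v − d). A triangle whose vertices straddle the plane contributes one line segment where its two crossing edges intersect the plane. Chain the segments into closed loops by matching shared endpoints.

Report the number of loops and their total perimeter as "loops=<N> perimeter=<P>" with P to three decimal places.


loops=1 perimeter=7.903

Straddling triangles (8 of 14):
  (v1,v0,v3) [--+] → (0.101527, 0.1273, 0)–(1.2187, 0.1273, 0)  len=1.1172
  (v1,v3,v2) [-+-] → (1.2187, 0.1273, 0)–(0.101527, 0.1273, 2.4089)  len=2.6553
  (v3,v0,v4) [+-+] → (0.101527, 0.1273, 0)–(-0.0290528, 0.1273, 0)  len=0.1306
  (v3,v4,v2) [++-] → (-0.0290528, 0.1273, 2.47845)–(0.101527, 0.1273, 2.4089)  len=0.1479
  (v4,v0,v5) [+-+] → (-0.0290528, 0.1273, 0)–(-0.264318, 0.1273, 0)  len=0.2353
  (v4,v5,v2) [++-] → (-0.264318, 0.1273, 2.1274)–(-0.0290528, 0.1273, 2.47845)  len=0.4226
  (v5,v0,v6) [+--] → (-0.264318, 0.1273, 0)–(-1.1532, 0.1273, 0)  len=0.8889
  (v5,v6,v2) [+--] → (-1.1532, 0.1273, 0)–(-0.264318, 0.1273, 2.1274)  len=2.3056

Chained into 1 loop(s):
  loop 1: 8 segments, perimeter = 7.9034
Total perimeter = 7.903


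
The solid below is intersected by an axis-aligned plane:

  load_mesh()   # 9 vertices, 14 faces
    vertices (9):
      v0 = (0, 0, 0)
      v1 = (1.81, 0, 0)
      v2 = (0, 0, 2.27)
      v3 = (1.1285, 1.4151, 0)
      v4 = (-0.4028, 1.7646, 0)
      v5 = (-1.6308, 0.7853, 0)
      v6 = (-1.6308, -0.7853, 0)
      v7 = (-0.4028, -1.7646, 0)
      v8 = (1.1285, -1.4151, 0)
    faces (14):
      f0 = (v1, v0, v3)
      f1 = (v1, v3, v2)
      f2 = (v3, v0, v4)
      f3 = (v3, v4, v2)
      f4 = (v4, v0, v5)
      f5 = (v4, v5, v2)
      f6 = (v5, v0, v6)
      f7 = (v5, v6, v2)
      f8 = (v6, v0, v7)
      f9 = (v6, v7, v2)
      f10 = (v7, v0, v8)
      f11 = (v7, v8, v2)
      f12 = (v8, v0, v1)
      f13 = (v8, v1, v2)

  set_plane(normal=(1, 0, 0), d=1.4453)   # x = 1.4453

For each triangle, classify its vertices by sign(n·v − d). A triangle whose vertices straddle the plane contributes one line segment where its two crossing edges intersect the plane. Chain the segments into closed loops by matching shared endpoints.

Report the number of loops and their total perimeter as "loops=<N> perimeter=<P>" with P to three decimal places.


loops=1 perimeter=3.284

Straddling triangles (4 of 14):
  (v1,v0,v3) [+--] → (1.4453, 0, 0)–(1.4453, 0.757281, 0)  len=0.7573
  (v1,v3,v2) [+--] → (1.4453, 0.757281, 0)–(1.4453, 0, 0.457386)  len=0.8847
  (v8,v0,v1) [--+] → (1.4453, 0, 0)–(1.4453, -0.757281, 0)  len=0.7573
  (v8,v1,v2) [-+-] → (1.4453, -0.757281, 0)–(1.4453, 0, 0.457386)  len=0.8847

Chained into 1 loop(s):
  loop 1: 4 segments, perimeter = 3.2839
Total perimeter = 3.284


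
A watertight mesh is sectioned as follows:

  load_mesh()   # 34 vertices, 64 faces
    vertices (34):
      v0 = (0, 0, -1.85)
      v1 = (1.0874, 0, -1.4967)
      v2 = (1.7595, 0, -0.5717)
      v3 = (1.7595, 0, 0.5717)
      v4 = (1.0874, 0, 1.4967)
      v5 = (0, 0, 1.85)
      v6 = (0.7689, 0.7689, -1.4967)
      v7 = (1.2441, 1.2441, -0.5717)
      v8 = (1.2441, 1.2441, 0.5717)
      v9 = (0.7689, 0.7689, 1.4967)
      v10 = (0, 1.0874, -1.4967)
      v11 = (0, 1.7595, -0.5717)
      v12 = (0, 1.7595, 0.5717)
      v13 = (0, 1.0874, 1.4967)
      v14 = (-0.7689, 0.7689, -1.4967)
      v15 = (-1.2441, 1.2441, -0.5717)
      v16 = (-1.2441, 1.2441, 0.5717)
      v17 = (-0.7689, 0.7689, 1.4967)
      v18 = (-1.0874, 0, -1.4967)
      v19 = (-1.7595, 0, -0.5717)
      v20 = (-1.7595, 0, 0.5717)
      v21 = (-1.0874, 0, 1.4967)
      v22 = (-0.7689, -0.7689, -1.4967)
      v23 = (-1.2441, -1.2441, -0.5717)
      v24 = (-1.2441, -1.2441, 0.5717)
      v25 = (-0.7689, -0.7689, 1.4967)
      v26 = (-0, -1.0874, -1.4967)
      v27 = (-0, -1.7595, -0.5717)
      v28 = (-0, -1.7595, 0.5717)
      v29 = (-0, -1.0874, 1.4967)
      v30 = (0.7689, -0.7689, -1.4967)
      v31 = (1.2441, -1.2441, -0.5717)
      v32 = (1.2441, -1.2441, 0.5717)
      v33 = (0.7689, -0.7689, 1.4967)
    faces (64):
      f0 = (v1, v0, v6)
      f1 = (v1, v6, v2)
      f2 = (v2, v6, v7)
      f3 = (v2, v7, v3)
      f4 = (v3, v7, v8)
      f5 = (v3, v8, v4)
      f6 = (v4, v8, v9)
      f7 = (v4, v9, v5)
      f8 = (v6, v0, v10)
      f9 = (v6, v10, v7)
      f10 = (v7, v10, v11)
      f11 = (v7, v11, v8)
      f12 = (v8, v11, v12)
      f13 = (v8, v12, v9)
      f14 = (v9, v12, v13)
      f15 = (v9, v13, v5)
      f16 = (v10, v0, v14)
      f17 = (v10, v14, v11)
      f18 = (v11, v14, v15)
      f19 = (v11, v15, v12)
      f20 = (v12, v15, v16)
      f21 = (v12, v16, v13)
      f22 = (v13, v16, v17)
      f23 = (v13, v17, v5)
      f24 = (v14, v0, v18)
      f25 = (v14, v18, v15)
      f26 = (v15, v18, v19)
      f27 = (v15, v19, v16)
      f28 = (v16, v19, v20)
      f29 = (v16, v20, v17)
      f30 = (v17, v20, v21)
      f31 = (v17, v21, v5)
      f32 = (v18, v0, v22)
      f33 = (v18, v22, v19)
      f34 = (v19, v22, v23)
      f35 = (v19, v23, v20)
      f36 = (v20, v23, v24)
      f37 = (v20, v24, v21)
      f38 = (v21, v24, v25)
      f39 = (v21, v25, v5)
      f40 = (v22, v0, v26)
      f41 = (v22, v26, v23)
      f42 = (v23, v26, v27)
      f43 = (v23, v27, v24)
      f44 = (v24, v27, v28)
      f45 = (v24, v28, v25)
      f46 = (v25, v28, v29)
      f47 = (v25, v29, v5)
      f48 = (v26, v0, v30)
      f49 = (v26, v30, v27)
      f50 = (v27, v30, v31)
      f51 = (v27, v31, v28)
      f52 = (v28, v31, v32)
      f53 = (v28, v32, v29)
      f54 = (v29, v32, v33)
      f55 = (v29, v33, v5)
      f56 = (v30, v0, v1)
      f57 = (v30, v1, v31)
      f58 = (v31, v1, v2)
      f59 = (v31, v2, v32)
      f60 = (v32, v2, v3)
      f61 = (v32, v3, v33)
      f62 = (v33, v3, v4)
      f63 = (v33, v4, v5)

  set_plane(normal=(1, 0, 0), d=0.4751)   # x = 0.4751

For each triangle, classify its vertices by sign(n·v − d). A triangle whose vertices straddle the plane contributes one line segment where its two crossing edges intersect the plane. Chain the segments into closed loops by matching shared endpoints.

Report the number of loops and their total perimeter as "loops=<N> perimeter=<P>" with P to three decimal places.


Straddling triangles (20 of 64):
  (v1,v0,v6) [+-+] → (0.4751, 0, -1.69564)–(0.4751, 0.4751, -1.6317)  len=0.4794
  (v4,v9,v5) [++-] → (0.4751, 0.4751, 1.6317)–(0.4751, 0, 1.69564)  len=0.4794
  (v6,v0,v10) [+--] → (0.4751, 0.4751, -1.6317)–(0.4751, 0.8906, -1.4967)  len=0.4369
  (v6,v10,v7) [+-+] → (0.4751, 0.8906, -1.4967)–(0.4751, 1.14724, -1.14346)  len=0.4366
  (v7,v10,v11) [+--] → (0.4751, 1.14724, -1.14346)–(0.4751, 1.56268, -0.5717)  len=0.7068
  (v7,v11,v8) [+-+] → (0.4751, 1.56268, -0.5717)–(0.4751, 1.56268, -0.135056)  len=0.4366
  (v8,v11,v12) [+--] → (0.4751, 1.56268, -0.135056)–(0.4751, 1.56268, 0.5717)  len=0.7068
  (v8,v12,v9) [+-+] → (0.4751, 1.56268, 0.5717)–(0.4751, 1.14741, 1.14325)  len=0.7065
  (v9,v12,v13) [+--] → (0.4751, 1.14741, 1.14325)–(0.4751, 0.8906, 1.4967)  len=0.4369
  (v9,v13,v5) [+--] → (0.4751, 0.8906, 1.4967)–(0.4751, 0.4751, 1.6317)  len=0.4369
  (v26,v0,v30) [--+] → (0.4751, -0.4751, -1.6317)–(0.4751, -0.8906, -1.4967)  len=0.4369
  (v26,v30,v27) [-+-] → (0.4751, -0.8906, -1.4967)–(0.4751, -1.14741, -1.14325)  len=0.4369
  (v27,v30,v31) [-++] → (0.4751, -1.14741, -1.14325)–(0.4751, -1.56268, -0.5717)  len=0.7065
  (v27,v31,v28) [-+-] → (0.4751, -1.56268, -0.5717)–(0.4751, -1.56268, 0.135056)  len=0.7068
  (v28,v31,v32) [-++] → (0.4751, -1.56268, 0.135056)–(0.4751, -1.56268, 0.5717)  len=0.4366
  (v28,v32,v29) [-+-] → (0.4751, -1.56268, 0.5717)–(0.4751, -1.14724, 1.14346)  len=0.7068
  (v29,v32,v33) [-++] → (0.4751, -1.14724, 1.14346)–(0.4751, -0.8906, 1.4967)  len=0.4366
  (v29,v33,v5) [-+-] → (0.4751, -0.8906, 1.4967)–(0.4751, -0.4751, 1.6317)  len=0.4369
  (v30,v0,v1) [+-+] → (0.4751, -0.4751, -1.6317)–(0.4751, 0, -1.69564)  len=0.4794
  (v33,v4,v5) [++-] → (0.4751, 0, 1.69564)–(0.4751, -0.4751, 1.6317)  len=0.4794

Chained into 1 loop(s):
  loop 1: 20 segments, perimeter = 10.5254
Total perimeter = 10.525

loops=1 perimeter=10.525


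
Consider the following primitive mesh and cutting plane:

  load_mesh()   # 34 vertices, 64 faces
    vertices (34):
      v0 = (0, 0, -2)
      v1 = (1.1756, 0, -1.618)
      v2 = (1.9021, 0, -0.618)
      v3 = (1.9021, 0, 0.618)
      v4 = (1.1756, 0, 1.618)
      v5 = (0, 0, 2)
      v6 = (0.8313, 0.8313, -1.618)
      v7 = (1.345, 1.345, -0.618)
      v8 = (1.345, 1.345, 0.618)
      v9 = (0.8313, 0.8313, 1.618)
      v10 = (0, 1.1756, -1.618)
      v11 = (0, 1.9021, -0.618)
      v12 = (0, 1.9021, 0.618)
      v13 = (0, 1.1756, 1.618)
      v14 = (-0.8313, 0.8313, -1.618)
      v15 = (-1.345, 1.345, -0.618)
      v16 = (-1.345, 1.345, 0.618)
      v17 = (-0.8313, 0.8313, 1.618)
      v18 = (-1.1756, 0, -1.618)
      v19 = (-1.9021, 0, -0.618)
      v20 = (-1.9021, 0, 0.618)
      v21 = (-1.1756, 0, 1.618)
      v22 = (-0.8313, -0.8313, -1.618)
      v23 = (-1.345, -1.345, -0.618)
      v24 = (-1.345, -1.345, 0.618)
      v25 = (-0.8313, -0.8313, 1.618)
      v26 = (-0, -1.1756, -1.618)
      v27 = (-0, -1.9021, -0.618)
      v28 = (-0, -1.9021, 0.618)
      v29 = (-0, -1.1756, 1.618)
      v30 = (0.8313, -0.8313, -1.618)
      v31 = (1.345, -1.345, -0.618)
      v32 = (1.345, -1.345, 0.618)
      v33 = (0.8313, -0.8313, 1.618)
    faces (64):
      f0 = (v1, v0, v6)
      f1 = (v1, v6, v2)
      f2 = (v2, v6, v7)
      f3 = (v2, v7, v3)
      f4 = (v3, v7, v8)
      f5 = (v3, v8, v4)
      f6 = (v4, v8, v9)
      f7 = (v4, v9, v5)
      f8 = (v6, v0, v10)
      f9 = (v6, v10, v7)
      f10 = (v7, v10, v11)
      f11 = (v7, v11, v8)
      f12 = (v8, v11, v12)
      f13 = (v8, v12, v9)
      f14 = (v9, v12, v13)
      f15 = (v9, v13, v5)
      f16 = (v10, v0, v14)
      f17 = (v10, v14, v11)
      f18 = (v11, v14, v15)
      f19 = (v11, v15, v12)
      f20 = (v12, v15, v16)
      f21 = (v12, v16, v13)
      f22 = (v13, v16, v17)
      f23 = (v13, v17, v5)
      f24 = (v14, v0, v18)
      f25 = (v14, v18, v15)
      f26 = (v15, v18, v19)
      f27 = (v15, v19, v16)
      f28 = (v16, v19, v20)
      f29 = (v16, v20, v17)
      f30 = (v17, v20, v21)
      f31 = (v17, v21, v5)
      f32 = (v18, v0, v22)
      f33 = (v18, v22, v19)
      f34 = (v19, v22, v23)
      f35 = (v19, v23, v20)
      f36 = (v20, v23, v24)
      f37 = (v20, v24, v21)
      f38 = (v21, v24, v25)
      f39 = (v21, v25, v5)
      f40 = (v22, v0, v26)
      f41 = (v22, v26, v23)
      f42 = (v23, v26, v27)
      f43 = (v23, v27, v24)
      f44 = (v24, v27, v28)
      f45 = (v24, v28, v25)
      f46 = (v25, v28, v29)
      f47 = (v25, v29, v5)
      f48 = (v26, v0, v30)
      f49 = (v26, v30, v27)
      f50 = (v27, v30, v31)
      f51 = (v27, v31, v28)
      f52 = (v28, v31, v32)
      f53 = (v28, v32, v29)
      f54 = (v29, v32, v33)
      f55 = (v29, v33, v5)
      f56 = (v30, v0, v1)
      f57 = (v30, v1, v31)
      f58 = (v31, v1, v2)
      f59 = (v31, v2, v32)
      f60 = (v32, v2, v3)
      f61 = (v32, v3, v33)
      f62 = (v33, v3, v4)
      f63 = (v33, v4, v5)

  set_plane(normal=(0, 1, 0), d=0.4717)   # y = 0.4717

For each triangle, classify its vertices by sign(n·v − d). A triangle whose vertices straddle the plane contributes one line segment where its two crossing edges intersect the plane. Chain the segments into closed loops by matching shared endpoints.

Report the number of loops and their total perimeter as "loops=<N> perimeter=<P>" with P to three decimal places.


loops=1 perimeter=11.459

Straddling triangles (20 of 64):
  (v1,v0,v6) [--+] → (0.4717, 0.4717, -1.78324)–(0.980236, 0.4717, -1.618)  len=0.5347
  (v1,v6,v2) [-+-] → (0.980236, 0.4717, -1.618)–(1.2945, 0.4717, -1.18542)  len=0.5347
  (v2,v6,v7) [-++] → (1.2945, 0.4717, -1.18542)–(1.70672, 0.4717, -0.618)  len=0.7014
  (v2,v7,v3) [-+-] → (1.70672, 0.4717, -0.618)–(1.70672, 0.4717, 0.184527)  len=0.8025
  (v3,v7,v8) [-++] → (1.70672, 0.4717, 0.184527)–(1.70672, 0.4717, 0.618)  len=0.4335
  (v3,v8,v4) [-+-] → (1.70672, 0.4717, 0.618)–(1.23501, 0.4717, 1.26729)  len=0.8026
  (v4,v8,v9) [-++] → (1.23501, 0.4717, 1.26729)–(0.980236, 0.4717, 1.618)  len=0.4335
  (v4,v9,v5) [-+-] → (0.980236, 0.4717, 1.618)–(0.4717, 0.4717, 1.78324)  len=0.5347
  (v6,v0,v10) [+-+] → (0.4717, 0.4717, -1.78324)–(0, 0.4717, -1.84673)  len=0.4760
  (v9,v13,v5) [++-] → (0, 0.4717, 1.84673)–(0.4717, 0.4717, 1.78324)  len=0.4760
  (v10,v0,v14) [+-+] → (0, 0.4717, -1.84673)–(-0.4717, 0.4717, -1.78324)  len=0.4760
  (v13,v17,v5) [++-] → (-0.4717, 0.4717, 1.78324)–(0, 0.4717, 1.84673)  len=0.4760
  (v14,v0,v18) [+--] → (-0.4717, 0.4717, -1.78324)–(-0.980236, 0.4717, -1.618)  len=0.5347
  (v14,v18,v15) [+-+] → (-0.980236, 0.4717, -1.618)–(-1.23501, 0.4717, -1.26729)  len=0.4335
  (v15,v18,v19) [+--] → (-1.23501, 0.4717, -1.26729)–(-1.70672, 0.4717, -0.618)  len=0.8026
  (v15,v19,v16) [+-+] → (-1.70672, 0.4717, -0.618)–(-1.70672, 0.4717, -0.184527)  len=0.4335
  (v16,v19,v20) [+--] → (-1.70672, 0.4717, -0.184527)–(-1.70672, 0.4717, 0.618)  len=0.8025
  (v16,v20,v17) [+-+] → (-1.70672, 0.4717, 0.618)–(-1.2945, 0.4717, 1.18542)  len=0.7014
  (v17,v20,v21) [+--] → (-1.2945, 0.4717, 1.18542)–(-0.980236, 0.4717, 1.618)  len=0.5347
  (v17,v21,v5) [+--] → (-0.980236, 0.4717, 1.618)–(-0.4717, 0.4717, 1.78324)  len=0.5347

Chained into 1 loop(s):
  loop 1: 20 segments, perimeter = 11.4588
Total perimeter = 11.459


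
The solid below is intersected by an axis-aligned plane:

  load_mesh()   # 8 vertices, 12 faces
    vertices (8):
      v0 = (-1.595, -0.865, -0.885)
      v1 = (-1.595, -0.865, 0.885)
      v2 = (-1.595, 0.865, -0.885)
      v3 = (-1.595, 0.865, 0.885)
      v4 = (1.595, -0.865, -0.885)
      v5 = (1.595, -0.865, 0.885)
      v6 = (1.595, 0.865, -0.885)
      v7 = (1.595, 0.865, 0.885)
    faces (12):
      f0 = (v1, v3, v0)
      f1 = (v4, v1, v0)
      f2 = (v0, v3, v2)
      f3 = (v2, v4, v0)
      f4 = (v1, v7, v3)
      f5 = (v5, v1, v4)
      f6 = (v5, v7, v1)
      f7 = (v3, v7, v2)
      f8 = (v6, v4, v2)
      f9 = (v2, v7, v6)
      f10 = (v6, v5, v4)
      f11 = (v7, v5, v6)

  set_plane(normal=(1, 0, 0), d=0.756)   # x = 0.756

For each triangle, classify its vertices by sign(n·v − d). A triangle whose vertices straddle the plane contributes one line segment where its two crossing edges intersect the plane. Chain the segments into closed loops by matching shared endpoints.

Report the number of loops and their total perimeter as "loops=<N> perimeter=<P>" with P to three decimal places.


Straddling triangles (8 of 12):
  (v4,v1,v0) [+--] → (0.756, -0.865, -0.419473)–(0.756, -0.865, -0.885)  len=0.4655
  (v2,v4,v0) [-+-] → (0.756, -0.409994, -0.885)–(0.756, -0.865, -0.885)  len=0.4550
  (v1,v7,v3) [-+-] → (0.756, 0.409994, 0.885)–(0.756, 0.865, 0.885)  len=0.4550
  (v5,v1,v4) [+-+] → (0.756, -0.865, 0.885)–(0.756, -0.865, -0.419473)  len=1.3045
  (v5,v7,v1) [++-] → (0.756, 0.409994, 0.885)–(0.756, -0.865, 0.885)  len=1.2750
  (v3,v7,v2) [-+-] → (0.756, 0.865, 0.885)–(0.756, 0.865, 0.419473)  len=0.4655
  (v6,v4,v2) [++-] → (0.756, -0.409994, -0.885)–(0.756, 0.865, -0.885)  len=1.2750
  (v2,v7,v6) [-++] → (0.756, 0.865, 0.419473)–(0.756, 0.865, -0.885)  len=1.3045

Chained into 1 loop(s):
  loop 1: 8 segments, perimeter = 7.0000
Total perimeter = 7.000

loops=1 perimeter=7.000


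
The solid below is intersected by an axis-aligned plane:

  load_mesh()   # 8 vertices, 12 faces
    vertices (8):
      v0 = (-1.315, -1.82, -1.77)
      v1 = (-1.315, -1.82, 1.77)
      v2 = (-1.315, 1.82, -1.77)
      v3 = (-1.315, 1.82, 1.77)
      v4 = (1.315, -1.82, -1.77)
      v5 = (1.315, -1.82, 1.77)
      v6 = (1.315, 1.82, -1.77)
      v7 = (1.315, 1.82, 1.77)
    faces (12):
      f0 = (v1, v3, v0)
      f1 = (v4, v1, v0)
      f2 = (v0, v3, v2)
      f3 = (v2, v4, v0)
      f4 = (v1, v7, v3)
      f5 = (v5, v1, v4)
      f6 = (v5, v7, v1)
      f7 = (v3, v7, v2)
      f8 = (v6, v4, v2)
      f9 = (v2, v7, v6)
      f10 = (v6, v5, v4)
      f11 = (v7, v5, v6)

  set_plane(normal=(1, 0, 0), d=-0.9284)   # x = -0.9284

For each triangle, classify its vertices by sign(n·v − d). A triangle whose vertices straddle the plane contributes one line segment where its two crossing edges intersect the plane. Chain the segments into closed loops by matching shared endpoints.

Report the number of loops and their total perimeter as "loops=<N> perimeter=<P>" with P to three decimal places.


loops=1 perimeter=14.360

Straddling triangles (8 of 12):
  (v4,v1,v0) [+--] → (-0.9284, -1.82, 1.24963)–(-0.9284, -1.82, -1.77)  len=3.0196
  (v2,v4,v0) [-+-] → (-0.9284, 1.28493, -1.77)–(-0.9284, -1.82, -1.77)  len=3.1049
  (v1,v7,v3) [-+-] → (-0.9284, -1.28493, 1.77)–(-0.9284, 1.82, 1.77)  len=3.1049
  (v5,v1,v4) [+-+] → (-0.9284, -1.82, 1.77)–(-0.9284, -1.82, 1.24963)  len=0.5204
  (v5,v7,v1) [++-] → (-0.9284, -1.28493, 1.77)–(-0.9284, -1.82, 1.77)  len=0.5351
  (v3,v7,v2) [-+-] → (-0.9284, 1.82, 1.77)–(-0.9284, 1.82, -1.24963)  len=3.0196
  (v6,v4,v2) [++-] → (-0.9284, 1.28493, -1.77)–(-0.9284, 1.82, -1.77)  len=0.5351
  (v2,v7,v6) [-++] → (-0.9284, 1.82, -1.24963)–(-0.9284, 1.82, -1.77)  len=0.5204

Chained into 1 loop(s):
  loop 1: 8 segments, perimeter = 14.3600
Total perimeter = 14.360


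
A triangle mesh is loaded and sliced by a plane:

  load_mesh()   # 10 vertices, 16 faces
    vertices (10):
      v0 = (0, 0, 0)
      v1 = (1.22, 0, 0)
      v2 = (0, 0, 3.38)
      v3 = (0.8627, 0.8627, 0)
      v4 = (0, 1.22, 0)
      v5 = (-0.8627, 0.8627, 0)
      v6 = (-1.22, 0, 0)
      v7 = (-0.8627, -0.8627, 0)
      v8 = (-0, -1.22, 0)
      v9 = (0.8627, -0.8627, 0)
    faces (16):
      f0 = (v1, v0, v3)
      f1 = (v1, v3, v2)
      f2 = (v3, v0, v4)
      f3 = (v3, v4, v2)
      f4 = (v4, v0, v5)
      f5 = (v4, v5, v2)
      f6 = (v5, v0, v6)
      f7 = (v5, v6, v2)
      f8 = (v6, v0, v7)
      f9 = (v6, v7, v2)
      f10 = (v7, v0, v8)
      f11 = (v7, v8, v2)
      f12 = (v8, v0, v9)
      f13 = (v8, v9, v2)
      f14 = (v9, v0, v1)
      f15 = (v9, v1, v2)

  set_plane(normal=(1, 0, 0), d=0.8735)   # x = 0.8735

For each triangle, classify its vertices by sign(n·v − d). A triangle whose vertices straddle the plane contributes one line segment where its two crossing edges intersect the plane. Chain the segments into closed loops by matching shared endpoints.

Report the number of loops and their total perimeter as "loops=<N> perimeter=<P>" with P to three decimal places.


Straddling triangles (4 of 16):
  (v1,v0,v3) [+--] → (0.8735, 0, 0)–(0.8735, 0.836623, 0)  len=0.8366
  (v1,v3,v2) [+--] → (0.8735, 0.836623, 0)–(0.8735, 0, 0.959975)  len=1.2734
  (v9,v0,v1) [--+] → (0.8735, 0, 0)–(0.8735, -0.836623, 0)  len=0.8366
  (v9,v1,v2) [-+-] → (0.8735, -0.836623, 0)–(0.8735, 0, 0.959975)  len=1.2734

Chained into 1 loop(s):
  loop 1: 4 segments, perimeter = 4.2200
Total perimeter = 4.220

loops=1 perimeter=4.220


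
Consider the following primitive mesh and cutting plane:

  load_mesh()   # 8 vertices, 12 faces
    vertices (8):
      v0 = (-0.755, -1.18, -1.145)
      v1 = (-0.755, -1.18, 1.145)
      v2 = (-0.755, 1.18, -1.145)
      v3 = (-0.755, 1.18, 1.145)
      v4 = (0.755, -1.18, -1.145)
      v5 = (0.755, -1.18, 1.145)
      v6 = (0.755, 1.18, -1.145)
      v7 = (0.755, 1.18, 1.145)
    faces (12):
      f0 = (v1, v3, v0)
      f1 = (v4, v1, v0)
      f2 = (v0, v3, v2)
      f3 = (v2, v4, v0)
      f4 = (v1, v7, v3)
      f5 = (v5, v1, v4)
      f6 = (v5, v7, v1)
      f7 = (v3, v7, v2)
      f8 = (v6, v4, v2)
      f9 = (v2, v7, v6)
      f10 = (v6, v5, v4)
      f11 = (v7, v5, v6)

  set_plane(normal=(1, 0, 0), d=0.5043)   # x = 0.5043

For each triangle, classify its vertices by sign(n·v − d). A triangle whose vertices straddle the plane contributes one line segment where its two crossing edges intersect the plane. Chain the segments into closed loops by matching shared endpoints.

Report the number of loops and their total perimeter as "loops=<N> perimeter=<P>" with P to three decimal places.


loops=1 perimeter=9.300

Straddling triangles (8 of 12):
  (v4,v1,v0) [+--] → (0.5043, -1.18, -0.764799)–(0.5043, -1.18, -1.145)  len=0.3802
  (v2,v4,v0) [-+-] → (0.5043, -0.788177, -1.145)–(0.5043, -1.18, -1.145)  len=0.3918
  (v1,v7,v3) [-+-] → (0.5043, 0.788177, 1.145)–(0.5043, 1.18, 1.145)  len=0.3918
  (v5,v1,v4) [+-+] → (0.5043, -1.18, 1.145)–(0.5043, -1.18, -0.764799)  len=1.9098
  (v5,v7,v1) [++-] → (0.5043, 0.788177, 1.145)–(0.5043, -1.18, 1.145)  len=1.9682
  (v3,v7,v2) [-+-] → (0.5043, 1.18, 1.145)–(0.5043, 1.18, 0.764799)  len=0.3802
  (v6,v4,v2) [++-] → (0.5043, -0.788177, -1.145)–(0.5043, 1.18, -1.145)  len=1.9682
  (v2,v7,v6) [-++] → (0.5043, 1.18, 0.764799)–(0.5043, 1.18, -1.145)  len=1.9098

Chained into 1 loop(s):
  loop 1: 8 segments, perimeter = 9.3000
Total perimeter = 9.300


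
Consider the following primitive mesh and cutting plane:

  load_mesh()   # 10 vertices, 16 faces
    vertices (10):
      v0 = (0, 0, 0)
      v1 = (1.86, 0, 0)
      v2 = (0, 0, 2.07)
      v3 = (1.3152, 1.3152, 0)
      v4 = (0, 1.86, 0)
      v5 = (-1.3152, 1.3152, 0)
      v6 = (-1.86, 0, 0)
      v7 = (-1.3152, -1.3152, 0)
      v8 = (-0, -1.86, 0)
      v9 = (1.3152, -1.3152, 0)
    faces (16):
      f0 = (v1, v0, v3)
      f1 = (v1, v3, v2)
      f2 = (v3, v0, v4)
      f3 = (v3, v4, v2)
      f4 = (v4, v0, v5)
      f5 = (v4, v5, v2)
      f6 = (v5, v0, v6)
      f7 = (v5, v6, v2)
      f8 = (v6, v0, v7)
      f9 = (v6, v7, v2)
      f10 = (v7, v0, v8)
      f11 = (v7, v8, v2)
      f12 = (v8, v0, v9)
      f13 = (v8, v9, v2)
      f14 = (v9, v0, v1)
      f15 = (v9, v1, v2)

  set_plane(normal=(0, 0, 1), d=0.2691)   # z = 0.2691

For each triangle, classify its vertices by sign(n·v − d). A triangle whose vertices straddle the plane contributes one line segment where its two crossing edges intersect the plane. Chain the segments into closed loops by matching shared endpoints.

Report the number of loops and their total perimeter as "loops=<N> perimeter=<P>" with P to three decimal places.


Straddling triangles (8 of 16):
  (v1,v3,v2) [--+] → (1.14422, 1.14422, 0.2691)–(1.6182, 0, 0.2691)  len=1.2385
  (v3,v4,v2) [--+] → (0, 1.6182, 0.2691)–(1.14422, 1.14422, 0.2691)  len=1.2385
  (v4,v5,v2) [--+] → (-1.14422, 1.14422, 0.2691)–(0, 1.6182, 0.2691)  len=1.2385
  (v5,v6,v2) [--+] → (-1.6182, 0, 0.2691)–(-1.14422, 1.14422, 0.2691)  len=1.2385
  (v6,v7,v2) [--+] → (-1.14422, -1.14422, 0.2691)–(-1.6182, 0, 0.2691)  len=1.2385
  (v7,v8,v2) [--+] → (0, -1.6182, 0.2691)–(-1.14422, -1.14422, 0.2691)  len=1.2385
  (v8,v9,v2) [--+] → (1.14422, -1.14422, 0.2691)–(0, -1.6182, 0.2691)  len=1.2385
  (v9,v1,v2) [--+] → (1.6182, 0, 0.2691)–(1.14422, -1.14422, 0.2691)  len=1.2385

Chained into 1 loop(s):
  loop 1: 8 segments, perimeter = 9.9081
Total perimeter = 9.908

loops=1 perimeter=9.908


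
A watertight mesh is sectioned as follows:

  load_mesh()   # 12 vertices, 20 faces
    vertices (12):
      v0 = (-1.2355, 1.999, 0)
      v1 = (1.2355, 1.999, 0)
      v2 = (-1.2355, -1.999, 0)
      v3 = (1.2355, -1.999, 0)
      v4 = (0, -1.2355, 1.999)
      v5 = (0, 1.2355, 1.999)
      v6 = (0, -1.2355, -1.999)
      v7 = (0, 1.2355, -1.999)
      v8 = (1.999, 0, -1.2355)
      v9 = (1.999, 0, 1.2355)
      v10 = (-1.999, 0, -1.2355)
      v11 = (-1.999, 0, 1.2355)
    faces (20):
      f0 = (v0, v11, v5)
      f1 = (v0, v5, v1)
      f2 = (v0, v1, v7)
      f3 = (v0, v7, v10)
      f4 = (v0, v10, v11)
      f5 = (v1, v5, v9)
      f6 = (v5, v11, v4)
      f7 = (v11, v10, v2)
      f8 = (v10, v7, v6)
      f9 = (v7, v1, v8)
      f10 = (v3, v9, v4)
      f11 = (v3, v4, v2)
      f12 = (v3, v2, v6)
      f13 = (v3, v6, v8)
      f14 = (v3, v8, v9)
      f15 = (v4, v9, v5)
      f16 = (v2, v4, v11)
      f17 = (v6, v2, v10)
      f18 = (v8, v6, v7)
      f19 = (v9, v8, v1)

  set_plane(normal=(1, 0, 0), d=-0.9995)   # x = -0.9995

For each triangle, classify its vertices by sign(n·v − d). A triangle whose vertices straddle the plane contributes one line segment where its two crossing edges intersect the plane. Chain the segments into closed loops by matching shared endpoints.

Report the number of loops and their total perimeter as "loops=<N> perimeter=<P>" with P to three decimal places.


Straddling triangles (10 of 20):
  (v0,v11,v5) [--+] → (-0.9995, 0.61775, 1.61725)–(-0.9995, 1.85316, 0.381841)  len=1.7471
  (v0,v5,v1) [-++] → (-0.9995, 1.85316, 0.381841)–(-0.9995, 1.999, 0)  len=0.4087
  (v0,v1,v7) [-++] → (-0.9995, 1.999, 0)–(-0.9995, 1.85316, -0.381841)  len=0.4087
  (v0,v7,v10) [-+-] → (-0.9995, 1.85316, -0.381841)–(-0.9995, 0.61775, -1.61725)  len=1.7471
  (v5,v11,v4) [+-+] → (-0.9995, 0.61775, 1.61725)–(-0.9995, -0.61775, 1.61725)  len=1.2355
  (v10,v7,v6) [-++] → (-0.9995, 0.61775, -1.61725)–(-0.9995, -0.61775, -1.61725)  len=1.2355
  (v3,v4,v2) [++-] → (-0.9995, -1.85316, 0.381841)–(-0.9995, -1.999, 0)  len=0.4087
  (v3,v2,v6) [+-+] → (-0.9995, -1.999, 0)–(-0.9995, -1.85316, -0.381841)  len=0.4087
  (v2,v4,v11) [-+-] → (-0.9995, -1.85316, 0.381841)–(-0.9995, -0.61775, 1.61725)  len=1.7471
  (v6,v2,v10) [+--] → (-0.9995, -1.85316, -0.381841)–(-0.9995, -0.61775, -1.61725)  len=1.7471

Chained into 1 loop(s):
  loop 1: 10 segments, perimeter = 11.0945
Total perimeter = 11.095

loops=1 perimeter=11.095


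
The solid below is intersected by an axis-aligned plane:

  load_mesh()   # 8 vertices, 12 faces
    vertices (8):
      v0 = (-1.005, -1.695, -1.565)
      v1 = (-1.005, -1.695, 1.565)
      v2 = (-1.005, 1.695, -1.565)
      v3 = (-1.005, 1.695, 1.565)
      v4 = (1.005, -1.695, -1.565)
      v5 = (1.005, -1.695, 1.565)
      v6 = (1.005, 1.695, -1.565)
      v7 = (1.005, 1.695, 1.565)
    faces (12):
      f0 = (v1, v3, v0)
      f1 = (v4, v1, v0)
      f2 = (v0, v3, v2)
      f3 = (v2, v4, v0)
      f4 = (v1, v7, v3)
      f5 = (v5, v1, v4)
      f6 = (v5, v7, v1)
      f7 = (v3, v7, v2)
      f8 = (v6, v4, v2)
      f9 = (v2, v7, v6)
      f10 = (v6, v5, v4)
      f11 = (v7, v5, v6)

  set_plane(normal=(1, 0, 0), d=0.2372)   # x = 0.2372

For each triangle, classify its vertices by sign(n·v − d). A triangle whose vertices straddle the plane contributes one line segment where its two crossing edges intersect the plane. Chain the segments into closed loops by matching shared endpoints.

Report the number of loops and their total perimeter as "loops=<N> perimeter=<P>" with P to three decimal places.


loops=1 perimeter=13.040

Straddling triangles (8 of 12):
  (v4,v1,v0) [+--] → (0.2372, -1.695, -0.369371)–(0.2372, -1.695, -1.565)  len=1.1956
  (v2,v4,v0) [-+-] → (0.2372, -0.400054, -1.565)–(0.2372, -1.695, -1.565)  len=1.2949
  (v1,v7,v3) [-+-] → (0.2372, 0.400054, 1.565)–(0.2372, 1.695, 1.565)  len=1.2949
  (v5,v1,v4) [+-+] → (0.2372, -1.695, 1.565)–(0.2372, -1.695, -0.369371)  len=1.9344
  (v5,v7,v1) [++-] → (0.2372, 0.400054, 1.565)–(0.2372, -1.695, 1.565)  len=2.0951
  (v3,v7,v2) [-+-] → (0.2372, 1.695, 1.565)–(0.2372, 1.695, 0.369371)  len=1.1956
  (v6,v4,v2) [++-] → (0.2372, -0.400054, -1.565)–(0.2372, 1.695, -1.565)  len=2.0951
  (v2,v7,v6) [-++] → (0.2372, 1.695, 0.369371)–(0.2372, 1.695, -1.565)  len=1.9344

Chained into 1 loop(s):
  loop 1: 8 segments, perimeter = 13.0400
Total perimeter = 13.040


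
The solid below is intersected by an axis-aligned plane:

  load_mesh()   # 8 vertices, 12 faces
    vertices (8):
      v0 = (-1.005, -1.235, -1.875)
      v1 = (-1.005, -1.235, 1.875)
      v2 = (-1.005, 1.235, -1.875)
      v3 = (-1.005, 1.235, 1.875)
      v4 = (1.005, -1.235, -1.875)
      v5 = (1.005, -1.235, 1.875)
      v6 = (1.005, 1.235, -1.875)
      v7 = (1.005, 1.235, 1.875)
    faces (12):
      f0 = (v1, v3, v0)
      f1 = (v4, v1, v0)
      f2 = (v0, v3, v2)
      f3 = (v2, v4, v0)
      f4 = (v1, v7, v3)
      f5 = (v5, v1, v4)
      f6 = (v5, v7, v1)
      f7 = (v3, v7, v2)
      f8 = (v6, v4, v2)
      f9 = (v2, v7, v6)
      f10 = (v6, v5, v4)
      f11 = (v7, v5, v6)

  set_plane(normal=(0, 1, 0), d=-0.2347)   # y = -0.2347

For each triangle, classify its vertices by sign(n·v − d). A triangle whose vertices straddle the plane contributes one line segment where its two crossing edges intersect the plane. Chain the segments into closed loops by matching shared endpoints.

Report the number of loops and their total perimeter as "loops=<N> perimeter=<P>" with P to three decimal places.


loops=1 perimeter=11.520

Straddling triangles (8 of 12):
  (v1,v3,v0) [-+-] → (-1.005, -0.2347, 1.875)–(-1.005, -0.2347, -0.356326)  len=2.2313
  (v0,v3,v2) [-++] → (-1.005, -0.2347, -0.356326)–(-1.005, -0.2347, -1.875)  len=1.5187
  (v2,v4,v0) [+--] → (0.190991, -0.2347, -1.875)–(-1.005, -0.2347, -1.875)  len=1.1960
  (v1,v7,v3) [-++] → (-0.190991, -0.2347, 1.875)–(-1.005, -0.2347, 1.875)  len=0.8140
  (v5,v7,v1) [-+-] → (1.005, -0.2347, 1.875)–(-0.190991, -0.2347, 1.875)  len=1.1960
  (v6,v4,v2) [+-+] → (1.005, -0.2347, -1.875)–(0.190991, -0.2347, -1.875)  len=0.8140
  (v6,v5,v4) [+--] → (1.005, -0.2347, 0.356326)–(1.005, -0.2347, -1.875)  len=2.2313
  (v7,v5,v6) [+-+] → (1.005, -0.2347, 1.875)–(1.005, -0.2347, 0.356326)  len=1.5187

Chained into 1 loop(s):
  loop 1: 8 segments, perimeter = 11.5200
Total perimeter = 11.520


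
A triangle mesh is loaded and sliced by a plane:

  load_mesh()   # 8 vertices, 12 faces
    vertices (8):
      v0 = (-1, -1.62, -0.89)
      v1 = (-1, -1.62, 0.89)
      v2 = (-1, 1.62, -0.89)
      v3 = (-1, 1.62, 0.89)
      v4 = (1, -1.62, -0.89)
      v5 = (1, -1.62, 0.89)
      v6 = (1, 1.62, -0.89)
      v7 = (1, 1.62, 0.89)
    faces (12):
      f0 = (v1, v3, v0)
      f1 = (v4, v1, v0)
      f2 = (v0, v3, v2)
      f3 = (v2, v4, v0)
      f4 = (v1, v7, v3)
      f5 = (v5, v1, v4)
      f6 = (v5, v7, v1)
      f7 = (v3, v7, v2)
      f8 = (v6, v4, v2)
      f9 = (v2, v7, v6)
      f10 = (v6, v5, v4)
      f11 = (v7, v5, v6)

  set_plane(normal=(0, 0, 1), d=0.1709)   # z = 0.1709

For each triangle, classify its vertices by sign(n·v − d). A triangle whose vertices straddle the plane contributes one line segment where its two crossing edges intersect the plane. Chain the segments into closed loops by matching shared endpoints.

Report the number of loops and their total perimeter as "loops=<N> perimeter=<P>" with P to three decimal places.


Straddling triangles (8 of 12):
  (v1,v3,v0) [++-] → (-1, 0.311076, 0.1709)–(-1, -1.62, 0.1709)  len=1.9311
  (v4,v1,v0) [-+-] → (-0.192022, -1.62, 0.1709)–(-1, -1.62, 0.1709)  len=0.8080
  (v0,v3,v2) [-+-] → (-1, 0.311076, 0.1709)–(-1, 1.62, 0.1709)  len=1.3089
  (v5,v1,v4) [++-] → (-0.192022, -1.62, 0.1709)–(1, -1.62, 0.1709)  len=1.1920
  (v3,v7,v2) [++-] → (0.192022, 1.62, 0.1709)–(-1, 1.62, 0.1709)  len=1.1920
  (v2,v7,v6) [-+-] → (0.192022, 1.62, 0.1709)–(1, 1.62, 0.1709)  len=0.8080
  (v6,v5,v4) [-+-] → (1, -0.311076, 0.1709)–(1, -1.62, 0.1709)  len=1.3089
  (v7,v5,v6) [++-] → (1, -0.311076, 0.1709)–(1, 1.62, 0.1709)  len=1.9311

Chained into 1 loop(s):
  loop 1: 8 segments, perimeter = 10.4800
Total perimeter = 10.480

loops=1 perimeter=10.480
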